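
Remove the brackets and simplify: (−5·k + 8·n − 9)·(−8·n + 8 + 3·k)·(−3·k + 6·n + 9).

−282·k^2·n + 576·k·n^2 − 234·k·n + 66·k^2 − 387·k + 45·k^3 − 384·n^3 + 240·n^2 + 792·n − 648

(−5·k + 8·n − 9)·(−8·n + 8 + 3·k)·(−3·k + 6·n + 9)
= (40·k·n − 40·k − 15·k^2 − 64·n^2 + 64·n + 24·k·n + 72·n − 72 − 27·k)·(−3·k + 6·n + 9)    [distributive law]
= (64·k·n − 67·k − 15·k^2 − 64·n^2 + 136·n − 72)·(−3·k + 6·n + 9)    [combine like terms]
= −192·k^2·n + 384·k·n^2 + 576·k·n + 201·k^2 − 402·k·n − 603·k + 45·k^3 − 90·k^2·n − 135·k^2 + 192·k·n^2 − 384·n^3 − 576·n^2 − 408·k·n + 816·n^2 + 1224·n + 216·k − 432·n − 648    [distributive law]
= −282·k^2·n + 576·k·n^2 − 234·k·n + 66·k^2 − 387·k + 45·k^3 − 384·n^3 + 240·n^2 + 792·n − 648    [combine like terms]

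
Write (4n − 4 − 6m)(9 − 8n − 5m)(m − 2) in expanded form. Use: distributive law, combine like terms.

(4n − 4 − 6m)(9 − 8n − 5m)(m − 2)
= (36n − 32n^2 − 20mn − 36 + 32n + 20m − 54m + 48mn + 30m^2)(m − 2)    [distributive law]
= (68n − 32n^2 + 28mn − 36 − 34m + 30m^2)(m − 2)    [combine like terms]
= 68mn − 136n − 32mn^2 + 64n^2 + 28m^2n − 56mn − 36m + 72 − 34m^2 + 68m + 30m^3 − 60m^2    [distributive law]
= 12mn − 136n − 32mn^2 + 64n^2 + 28m^2n + 32m + 72 − 94m^2 + 30m^3    [combine like terms]

12mn − 136n − 32mn^2 + 64n^2 + 28m^2n + 32m + 72 − 94m^2 + 30m^3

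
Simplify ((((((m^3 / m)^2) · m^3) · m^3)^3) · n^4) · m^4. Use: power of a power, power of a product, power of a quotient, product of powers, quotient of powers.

((((((m^3 / m)^2) · m^3) · m^3)^3) · n^4) · m^4
= ((((((m^3 / m)^2) · m^3)^3) · ((m^3)^3)) · n^4) · m^4    [power of a product]
= ((((((m^3 / m)^2)^3) · ((m^3)^3)) · ((m^3)^3)) · n^4) · m^4    [power of a product]
= (((((m^3 / m)^6) · ((m^3)^3)) · ((m^3)^3)) · n^4) · m^4    [power of a power]
= ((((((m^3)^6) / (m^6)) · ((m^3)^3)) · ((m^3)^3)) · n^4) · m^4    [power of a quotient]
= ((((m^18 / (m^6)) · ((m^3)^3)) · ((m^3)^3)) · n^4) · m^4    [power of a power]
= (((m^12 · ((m^3)^3)) · ((m^3)^3)) · n^4) · m^4    [quotient of powers]
= (((m^12 · m^9) · ((m^3)^3)) · n^4) · m^4    [power of a power]
= ((m^21 · ((m^3)^3)) · n^4) · m^4    [product of powers]
= ((m^21 · m^9) · n^4) · m^4    [power of a power]
= (m^30 · n^4) · m^4    [product of powers]
= m^34n^4    [product of powers]

m^34n^4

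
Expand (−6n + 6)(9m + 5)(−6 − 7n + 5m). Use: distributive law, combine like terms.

(−6n + 6)(9m + 5)(−6 − 7n + 5m)
= (−54mn − 30n + 54m + 30)(−6 − 7n + 5m)    [distributive law]
= 324mn + 378mn^2 − 270m^2n + 180n + 210n^2 − 150mn − 324m − 378mn + 270m^2 − 180 − 210n + 150m    [distributive law]
= −204mn + 378mn^2 − 270m^2n − 30n + 210n^2 − 174m + 270m^2 − 180    [combine like terms]

−204mn + 378mn^2 − 270m^2n − 30n + 210n^2 − 174m + 270m^2 − 180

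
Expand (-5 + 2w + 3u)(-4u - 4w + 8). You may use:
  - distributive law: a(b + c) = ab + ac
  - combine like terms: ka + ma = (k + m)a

(-5 + 2w + 3u)(-4u - 4w + 8)
= 20u + 20w - 40 - 8uw - 8w^2 + 16w - 12u^2 - 12uw + 24u    [distributive law]
= 44u + 36w - 40 - 20uw - 8w^2 - 12u^2    [combine like terms]

44u + 36w - 40 - 20uw - 8w^2 - 12u^2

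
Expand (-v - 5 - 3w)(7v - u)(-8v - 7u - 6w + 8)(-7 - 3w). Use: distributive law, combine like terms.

(-v - 5 - 3w)(7v - u)(-8v - 7u - 6w + 8)(-7 - 3w)
= (-7v^2 + uv - 35v + 5u - 21vw + 3uw)(-8v - 7u - 6w + 8)(-7 - 3w)    [distributive law]
= (56v^3 + 49uv^2 + 42v^2w - 56v^2 - 8uv^2 - 7u^2v - 6uvw + 8uv + 280v^2 + 245uv + 210vw - 280v - 40uv - 35u^2 - 30uw + 40u + 168v^2w + 147uvw + 126vw^2 - 168vw - 24uvw - 21u^2w - 18uw^2 + 24uw)(-7 - 3w)    [distributive law]
= (56v^3 + 41uv^2 + 210v^2w + 224v^2 - 7u^2v + 117uvw + 213uv + 42vw - 280v - 35u^2 - 6uw + 40u + 126vw^2 - 21u^2w - 18uw^2)(-7 - 3w)    [combine like terms]
= -392v^3 - 168v^3w - 287uv^2 - 123uv^2w - 1470v^2w - 630v^2w^2 - 1568v^2 - 672v^2w + 49u^2v + 21u^2vw - 819uvw - 351uvw^2 - 1491uv - 639uvw - 294vw - 126vw^2 + 1960v + 840vw + 245u^2 + 105u^2w + 42uw + 18uw^2 - 280u - 120uw - 882vw^2 - 378vw^3 + 147u^2w + 63u^2w^2 + 126uw^2 + 54uw^3    [distributive law]
= -392v^3 - 168v^3w - 287uv^2 - 123uv^2w - 2142v^2w - 630v^2w^2 - 1568v^2 + 49u^2v + 21u^2vw - 1458uvw - 351uvw^2 - 1491uv + 546vw - 1008vw^2 + 1960v + 245u^2 + 252u^2w - 78uw + 144uw^2 - 280u - 378vw^3 + 63u^2w^2 + 54uw^3    [combine like terms]

-392v^3 - 168v^3w - 287uv^2 - 123uv^2w - 2142v^2w - 630v^2w^2 - 1568v^2 + 49u^2v + 21u^2vw - 1458uvw - 351uvw^2 - 1491uv + 546vw - 1008vw^2 + 1960v + 245u^2 + 252u^2w - 78uw + 144uw^2 - 280u - 378vw^3 + 63u^2w^2 + 54uw^3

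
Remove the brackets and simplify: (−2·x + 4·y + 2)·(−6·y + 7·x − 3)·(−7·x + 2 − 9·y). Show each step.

(−2·x + 4·y + 2)·(−6·y + 7·x − 3)·(−7·x + 2 − 9·y)
= (12·x·y − 14·x^2 + 6·x − 24·y^2 + 28·x·y − 12·y − 12·y + 14·x − 6)·(−7·x + 2 − 9·y)    [distributive law]
= (40·x·y − 14·x^2 + 20·x − 24·y^2 − 24·y − 6)·(−7·x + 2 − 9·y)    [combine like terms]
= −280·x^2·y + 80·x·y − 360·x·y^2 + 98·x^3 − 28·x^2 + 126·x^2·y − 140·x^2 + 40·x − 180·x·y + 168·x·y^2 − 48·y^2 + 216·y^3 + 168·x·y − 48·y + 216·y^2 + 42·x − 12 + 54·y    [distributive law]
= −154·x^2·y + 68·x·y − 192·x·y^2 + 98·x^3 − 168·x^2 + 82·x + 168·y^2 + 216·y^3 + 6·y − 12    [combine like terms]

−154·x^2·y + 68·x·y − 192·x·y^2 + 98·x^3 − 168·x^2 + 82·x + 168·y^2 + 216·y^3 + 6·y − 12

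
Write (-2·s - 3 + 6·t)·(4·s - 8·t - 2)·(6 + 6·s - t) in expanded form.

-96·s^2 - 48·s^3 + 248·s^2·t + 320·s·t - 328·s·t^2 - 12·s + 66·t - 300·t^2 + 36 + 48·t^3

(-2·s - 3 + 6·t)·(4·s - 8·t - 2)·(6 + 6·s - t)
= (-8·s^2 + 16·s·t + 4·s - 12·s + 24·t + 6 + 24·s·t - 48·t^2 - 12·t)·(6 + 6·s - t)    [distributive law]
= (-8·s^2 + 40·s·t - 8·s + 12·t + 6 - 48·t^2)·(6 + 6·s - t)    [combine like terms]
= -48·s^2 - 48·s^3 + 8·s^2·t + 240·s·t + 240·s^2·t - 40·s·t^2 - 48·s - 48·s^2 + 8·s·t + 72·t + 72·s·t - 12·t^2 + 36 + 36·s - 6·t - 288·t^2 - 288·s·t^2 + 48·t^3    [distributive law]
= -96·s^2 - 48·s^3 + 248·s^2·t + 320·s·t - 328·s·t^2 - 12·s + 66·t - 300·t^2 + 36 + 48·t^3    [combine like terms]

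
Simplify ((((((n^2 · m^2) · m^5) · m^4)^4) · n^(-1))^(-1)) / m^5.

((((((n^2 · m^2) · m^5) · m^4)^4) · n^(-1))^(-1)) / m^5
= ((((((n^2 · m^2) · m^5) · m^4)^4)^(-1)) · ((n^(-1))^(-1))) / m^5    [power of a product]
= (((((n^2 · m^2) · m^5) · m^4)^(-4)) · ((n^(-1))^(-1))) / m^5    [power of a power]
= (((((n^2 · m^2) · m^5)^(-4)) · ((m^4)^(-4))) · ((n^(-1))^(-1))) / m^5    [power of a product]
= (((((n^2 · m^2)^(-4)) · ((m^5)^(-4))) · ((m^4)^(-4))) · ((n^(-1))^(-1))) / m^5    [power of a product]
= ((((((n^2)^(-4)) · ((m^2)^(-4))) · ((m^5)^(-4))) · ((m^4)^(-4))) · ((n^(-1))^(-1))) / m^5    [power of a product]
= ((((n^(-8) · ((m^2)^(-4))) · ((m^5)^(-4))) · ((m^4)^(-4))) · ((n^(-1))^(-1))) / m^5    [power of a power]
= ((((n^(-8) · m^(-8)) · ((m^5)^(-4))) · ((m^4)^(-4))) · ((n^(-1))^(-1))) / m^5    [power of a power]
= ((((n^(-8) · m^(-8)) · m^(-20)) · ((m^4)^(-4))) · ((n^(-1))^(-1))) / m^5    [power of a power]
= ((((n^(-8) · m^(-8)) · m^(-20)) · m^(-16)) · ((n^(-1))^(-1))) / m^5    [power of a power]
= ((((n^(-8) · m^(-8)) · m^(-20)) · m^(-16)) · n) / m^5    [power of a power]
= m^(-49)n^(-7)    [quotient of powers; product of powers]

m^(-49)n^(-7)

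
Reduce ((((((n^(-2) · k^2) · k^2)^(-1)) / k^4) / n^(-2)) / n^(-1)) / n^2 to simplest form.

k^(-8)n^3

((((((n^(-2) · k^2) · k^2)^(-1)) / k^4) / n^(-2)) / n^(-1)) / n^2
= ((((((n^(-2) · k^2)^(-1)) · ((k^2)^(-1))) / k^4) / n^(-2)) / n^(-1)) / n^2    [power of a product]
= (((((((n^(-2))^(-1)) · ((k^2)^(-1))) · ((k^2)^(-1))) / k^4) / n^(-2)) / n^(-1)) / n^2    [power of a product]
= (((((n^2 · ((k^2)^(-1))) · ((k^2)^(-1))) / k^4) / n^(-2)) / n^(-1)) / n^2    [power of a power]
= (((((n^2 · k^(-2)) · ((k^2)^(-1))) / k^4) / n^(-2)) / n^(-1)) / n^2    [power of a power]
= (((((n^2 · k^(-2)) · k^(-2)) / k^4) / n^(-2)) / n^(-1)) / n^2    [power of a power]
= k^(-8)n^3    [quotient of powers; product of powers]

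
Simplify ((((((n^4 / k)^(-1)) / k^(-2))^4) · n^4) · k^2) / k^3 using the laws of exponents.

k^11n^(-12)

((((((n^4 / k)^(-1)) / k^(-2))^4) · n^4) · k^2) / k^3
= ((((((n^4 / k)^(-1))^4) / ((k^(-2))^4)) · n^4) · k^2) / k^3    [power of a quotient]
= (((((n^4 / k)^(-4)) / ((k^(-2))^4)) · n^4) · k^2) / k^3    [power of a power]
= ((((((n^4)^(-4)) / (k^(-4))) / ((k^(-2))^4)) · n^4) · k^2) / k^3    [power of a quotient]
= ((((n^(-16) / (k^(-4))) / ((k^(-2))^4)) · n^4) · k^2) / k^3    [power of a power]
= ((((n^(-16) / k^(-4)) / k^(-8)) · n^4) · k^2) / k^3    [power of a power]
= k^11n^(-12)    [quotient of powers; product of powers]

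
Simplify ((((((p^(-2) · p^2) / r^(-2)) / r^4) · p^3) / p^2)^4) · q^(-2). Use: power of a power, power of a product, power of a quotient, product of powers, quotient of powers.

p^4·q^(-2)·r^(-8)

((((((p^(-2) · p^2) / r^(-2)) / r^4) · p^3) / p^2)^4) · q^(-2)
= ((((((p^(-2) · p^2) / r^(-2)) / r^4) · p^3)^4) / ((p^2)^4)) · q^(-2)    [power of a quotient]
= ((((((p^(-2) · p^2) / r^(-2)) / r^4)^4) · ((p^3)^4)) / ((p^2)^4)) · q^(-2)    [power of a product]
= ((((((p^(-2) · p^2) / r^(-2))^4) / ((r^4)^4)) · ((p^3)^4)) / ((p^2)^4)) · q^(-2)    [power of a quotient]
= ((((((p^(-2) · p^2)^4) / ((r^(-2))^4)) / ((r^4)^4)) · ((p^3)^4)) / ((p^2)^4)) · q^(-2)    [power of a quotient]
= (((((((p^(-2))^4) · ((p^2)^4)) / ((r^(-2))^4)) / ((r^4)^4)) · ((p^3)^4)) / ((p^2)^4)) · q^(-2)    [power of a product]
= (((((p^(-8) · ((p^2)^4)) / ((r^(-2))^4)) / ((r^4)^4)) · ((p^3)^4)) / ((p^2)^4)) · q^(-2)    [power of a power]
= (((((p^(-8) · p^8) / ((r^(-2))^4)) / ((r^4)^4)) · ((p^3)^4)) / ((p^2)^4)) · q^(-2)    [power of a power]
= ((((p^0 / ((r^(-2))^4)) / ((r^4)^4)) · ((p^3)^4)) / ((p^2)^4)) · q^(-2)    [product of powers]
= ((((p^0 / r^(-8)) / ((r^4)^4)) · ((p^3)^4)) / ((p^2)^4)) · q^(-2)    [power of a power]
= ((((p^0 / r^(-8)) / r^16) · ((p^3)^4)) / ((p^2)^4)) · q^(-2)    [power of a power]
= ((((p^0 / r^(-8)) / r^16) · p^12) / ((p^2)^4)) · q^(-2)    [power of a power]
= ((((p^0 / r^(-8)) / r^16) · p^12) / p^8) · q^(-2)    [power of a power]
= p^4·q^(-2)·r^(-8)    [quotient of powers; product of powers]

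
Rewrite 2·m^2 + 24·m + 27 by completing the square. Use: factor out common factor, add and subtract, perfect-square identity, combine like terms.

2·m^2 + 24·m + 27
= 2(m^2 + 12·m) + 27    [factor out 2 from the m-terms]
= 2(m^2 + 12·m + 36 - 36) + 27    [add and subtract 36 inside the bracket]
= 2(m + 6)^2 - 72 + 27    [perfect-square identity]
= 2(m + 6)^2 - 45    [combine constants]

2(m + 6)^2 - 45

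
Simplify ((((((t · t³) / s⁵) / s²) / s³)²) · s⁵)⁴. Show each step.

((((((t · t³) / s⁵) / s²) / s³)²) · s⁵)⁴
= ((((((t · t³) / s⁵) / s²) / s³)²)⁴) · ((s⁵)⁴)    [power of a product]
= (((((t · t³) / s⁵) / s²) / s³)⁸) · ((s⁵)⁴)    [power of a power]
= (((((t · t³) / s⁵) / s²)⁸) / ((s³)⁸)) · ((s⁵)⁴)    [power of a quotient]
= (((((t · t³) / s⁵)⁸) / ((s²)⁸)) / ((s³)⁸)) · ((s⁵)⁴)    [power of a quotient]
= (((((t · t³)⁸) / ((s⁵)⁸)) / ((s²)⁸)) / ((s³)⁸)) · ((s⁵)⁴)    [power of a quotient]
= (((((t⁸) · ((t³)⁸)) / ((s⁵)⁸)) / ((s²)⁸)) / ((s³)⁸)) · ((s⁵)⁴)    [power of a product]
= ((((t⁸ · t²⁴) / ((s⁵)⁸)) / ((s²)⁸)) / ((s³)⁸)) · ((s⁵)⁴)    [power of a power]
= (((t³² / ((s⁵)⁸)) / ((s²)⁸)) / ((s³)⁸)) · ((s⁵)⁴)    [product of powers]
= (((t³² / s⁴⁰) / ((s²)⁸)) / ((s³)⁸)) · ((s⁵)⁴)    [power of a power]
= (((t³² / s⁴⁰) / s¹⁶) / ((s³)⁸)) · ((s⁵)⁴)    [power of a power]
= (((t³² / s⁴⁰) / s¹⁶) / s²⁴) · ((s⁵)⁴)    [power of a power]
= (((t³² / s⁴⁰) / s¹⁶) / s²⁴) · s²⁰    [power of a power]
= s⁻⁶⁰t³²    [quotient of powers; product of powers]

s⁻⁶⁰t³²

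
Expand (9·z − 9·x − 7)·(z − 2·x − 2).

9·z^2 − 27·x·z − 25·z + 18·x^2 + 32·x + 14

(9·z − 9·x − 7)·(z − 2·x − 2)
= 9·z^2 − 18·x·z − 18·z − 9·x·z + 18·x^2 + 18·x − 7·z + 14·x + 14    [distributive law]
= 9·z^2 − 27·x·z − 25·z + 18·x^2 + 32·x + 14    [combine like terms]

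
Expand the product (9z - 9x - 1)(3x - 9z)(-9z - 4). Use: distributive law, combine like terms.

(9z - 9x - 1)(3x - 9z)(-9z - 4)
= (27xz - 81z² - 27x² + 81xz - 3x + 9z)(-9z - 4)    [distributive law]
= (108xz - 81z² - 27x² - 3x + 9z)(-9z - 4)    [combine like terms]
= -972xz² - 432xz + 729z³ + 324z² + 243x²z + 108x² + 27xz + 12x - 81z² - 36z    [distributive law]
= -972xz² - 405xz + 729z³ + 243z² + 243x²z + 108x² + 12x - 36z    [combine like terms]

-972xz² - 405xz + 729z³ + 243z² + 243x²z + 108x² + 12x - 36z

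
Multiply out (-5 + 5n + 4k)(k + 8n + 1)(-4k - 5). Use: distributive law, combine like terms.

-16k^2 + 25k - 45kn + 175n + 25 - 148k^2n - 160kn^2 - 200n^2 - 16k^3

(-5 + 5n + 4k)(k + 8n + 1)(-4k - 5)
= (-5k - 40n - 5 + 5kn + 40n^2 + 5n + 4k^2 + 32kn + 4k)(-4k - 5)    [distributive law]
= (-k - 35n - 5 + 37kn + 40n^2 + 4k^2)(-4k - 5)    [combine like terms]
= 4k^2 + 5k + 140kn + 175n + 20k + 25 - 148k^2n - 185kn - 160kn^2 - 200n^2 - 16k^3 - 20k^2    [distributive law]
= -16k^2 + 25k - 45kn + 175n + 25 - 148k^2n - 160kn^2 - 200n^2 - 16k^3    [combine like terms]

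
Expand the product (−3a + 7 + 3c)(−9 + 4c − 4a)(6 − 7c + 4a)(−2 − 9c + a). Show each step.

(−3a + 7 + 3c)(−9 + 4c − 4a)(6 − 7c + 4a)(−2 − 9c + a)
= (27a − 12ac + 12a^2 − 63 + 28c − 28a − 27c + 12c^2 − 12ac)(6 − 7c + 4a)(−2 − 9c + a)    [distributive law]
= (−a − 24ac + 12a^2 − 63 + c + 12c^2)(6 − 7c + 4a)(−2 − 9c + a)    [combine like terms]
= (−6a + 7ac − 4a^2 − 144ac + 168ac^2 − 96a^2c + 72a^2 − 84a^2c + 48a^3 − 378 + 441c − 252a + 6c − 7c^2 + 4ac + 72c^2 − 84c^3 + 48ac^2)(−2 − 9c + a)    [distributive law]
= (−258a − 133ac + 68a^2 + 216ac^2 − 180a^2c + 48a^3 − 378 + 447c + 65c^2 − 84c^3)(−2 − 9c + a)    [combine like terms]
= 516a + 2322ac − 258a^2 + 266ac + 1197ac^2 − 133a^2c − 136a^2 − 612a^2c + 68a^3 − 432ac^2 − 1944ac^3 + 216a^2c^2 + 360a^2c + 1620a^2c^2 − 180a^3c − 96a^3 − 432a^3c + 48a^4 + 756 + 3402c − 378a − 894c − 4023c^2 + 447ac − 130c^2 − 585c^3 + 65ac^2 + 168c^3 + 756c^4 − 84ac^3    [distributive law]
= 138a + 3035ac − 394a^2 + 830ac^2 − 385a^2c − 28a^3 − 2028ac^3 + 1836a^2c^2 − 612a^3c + 48a^4 + 756 + 2508c − 4153c^2 − 417c^3 + 756c^4    [combine like terms]

138a + 3035ac − 394a^2 + 830ac^2 − 385a^2c − 28a^3 − 2028ac^3 + 1836a^2c^2 − 612a^3c + 48a^4 + 756 + 2508c − 4153c^2 − 417c^3 + 756c^4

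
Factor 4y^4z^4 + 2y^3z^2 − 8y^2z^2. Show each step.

4y^4z^4 + 2y^3z^2 − 8y^2z^2
= 2(2y^4z^4 + y^3z^2 − 4y^2z^2)    [factor out 2]
= 2y^2z^2(2y^2z^2 + y − 4)    [factor out y^2z^2]

2y^2z^2(2y^2z^2 + y − 4)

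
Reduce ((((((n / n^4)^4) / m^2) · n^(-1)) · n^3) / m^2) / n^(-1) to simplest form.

((((((n / n^4)^4) / m^2) · n^(-1)) · n^3) / m^2) / n^(-1)
= ((((((n^4) / ((n^4)^4)) / m^2) · n^(-1)) · n^3) / m^2) / n^(-1)    [power of a quotient]
= (((((n^4 / n^16) / m^2) · n^(-1)) · n^3) / m^2) / n^(-1)    [power of a power]
= ((((n^(-12) / m^2) · n^(-1)) · n^3) / m^2) / n^(-1)    [quotient of powers]
= m^(-4)n^(-9)    [quotient of powers; product of powers]

m^(-4)n^(-9)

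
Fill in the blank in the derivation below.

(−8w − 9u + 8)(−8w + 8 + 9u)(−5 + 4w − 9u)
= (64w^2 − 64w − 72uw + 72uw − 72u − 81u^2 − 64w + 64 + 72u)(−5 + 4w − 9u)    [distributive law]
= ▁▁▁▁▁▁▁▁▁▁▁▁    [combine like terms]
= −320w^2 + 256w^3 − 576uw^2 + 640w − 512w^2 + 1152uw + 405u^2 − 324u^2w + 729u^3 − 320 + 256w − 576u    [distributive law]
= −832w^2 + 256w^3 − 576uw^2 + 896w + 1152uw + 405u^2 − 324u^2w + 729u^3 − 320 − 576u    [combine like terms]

Applying combine like terms to the line above:

(64w^2 − 128w − 81u^2 + 64)(−5 + 4w − 9u)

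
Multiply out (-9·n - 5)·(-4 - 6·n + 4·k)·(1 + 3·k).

66·n + 162·k·n + 54·n^2 + 162·k·n^2 - 108·k^2·n + 20 + 40·k - 60·k^2

(-9·n - 5)·(-4 - 6·n + 4·k)·(1 + 3·k)
= (36·n + 54·n^2 - 36·k·n + 20 + 30·n - 20·k)·(1 + 3·k)    [distributive law]
= (66·n + 54·n^2 - 36·k·n + 20 - 20·k)·(1 + 3·k)    [combine like terms]
= 66·n + 198·k·n + 54·n^2 + 162·k·n^2 - 36·k·n - 108·k^2·n + 20 + 60·k - 20·k - 60·k^2    [distributive law]
= 66·n + 162·k·n + 54·n^2 + 162·k·n^2 - 108·k^2·n + 20 + 40·k - 60·k^2    [combine like terms]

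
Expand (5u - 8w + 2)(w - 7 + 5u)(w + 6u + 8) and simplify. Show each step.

(5u - 8w + 2)(w - 7 + 5u)(w + 6u + 8)
= (5uw - 35u + 25u^2 - 8w^2 + 56w - 40uw + 2w - 14 + 10u)(w + 6u + 8)    [distributive law]
= (-35uw - 25u + 25u^2 - 8w^2 + 58w - 14)(w + 6u + 8)    [combine like terms]
= -35uw^2 - 210u^2w - 280uw - 25uw - 150u^2 - 200u + 25u^2w + 150u^3 + 200u^2 - 8w^3 - 48uw^2 - 64w^2 + 58w^2 + 348uw + 464w - 14w - 84u - 112    [distributive law]
= -83uw^2 - 185u^2w + 43uw + 50u^2 - 284u + 150u^3 - 8w^3 - 6w^2 + 450w - 112    [combine like terms]

-83uw^2 - 185u^2w + 43uw + 50u^2 - 284u + 150u^3 - 8w^3 - 6w^2 + 450w - 112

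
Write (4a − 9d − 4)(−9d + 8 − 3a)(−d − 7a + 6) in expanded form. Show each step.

−558ad^2 + 75a^2d + 154ad − 380a^2 + 488a + 84a^3 − 81d^3 + 522d^2 − 184d − 192

(4a − 9d − 4)(−9d + 8 − 3a)(−d − 7a + 6)
= (−36ad + 32a − 12a^2 + 81d^2 − 72d + 27ad + 36d − 32 + 12a)(−d − 7a + 6)    [distributive law]
= (−9ad + 44a − 12a^2 + 81d^2 − 36d − 32)(−d − 7a + 6)    [combine like terms]
= 9ad^2 + 63a^2d − 54ad − 44ad − 308a^2 + 264a + 12a^2d + 84a^3 − 72a^2 − 81d^3 − 567ad^2 + 486d^2 + 36d^2 + 252ad − 216d + 32d + 224a − 192    [distributive law]
= −558ad^2 + 75a^2d + 154ad − 380a^2 + 488a + 84a^3 − 81d^3 + 522d^2 − 184d − 192    [combine like terms]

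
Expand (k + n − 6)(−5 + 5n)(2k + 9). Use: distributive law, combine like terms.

−10k^2 + 15k + 10k^2n − 25kn − 315n + 10kn^2 + 45n^2 + 270

(k + n − 6)(−5 + 5n)(2k + 9)
= (−5k + 5kn − 5n + 5n^2 + 30 − 30n)(2k + 9)    [distributive law]
= (−5k + 5kn − 35n + 5n^2 + 30)(2k + 9)    [combine like terms]
= −10k^2 − 45k + 10k^2n + 45kn − 70kn − 315n + 10kn^2 + 45n^2 + 60k + 270    [distributive law]
= −10k^2 + 15k + 10k^2n − 25kn − 315n + 10kn^2 + 45n^2 + 270    [combine like terms]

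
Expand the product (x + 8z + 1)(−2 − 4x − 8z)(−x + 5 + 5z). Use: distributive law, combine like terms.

(x + 8z + 1)(−2 − 4x − 8z)(−x + 5 + 5z)
= (−2x − 4x^2 − 8xz − 16z − 32xz − 64z^2 − 2 − 4x − 8z)(−x + 5 + 5z)    [distributive law]
= (−6x − 4x^2 − 40xz − 24z − 64z^2 − 2)(−x + 5 + 5z)    [combine like terms]
= 6x^2 − 30x − 30xz + 4x^3 − 20x^2 − 20x^2z + 40x^2z − 200xz − 200xz^2 + 24xz − 120z − 120z^2 + 64xz^2 − 320z^2 − 320z^3 + 2x − 10 − 10z    [distributive law]
= −14x^2 − 28x − 206xz + 4x^3 + 20x^2z − 136xz^2 − 130z − 440z^2 − 320z^3 − 10    [combine like terms]

−14x^2 − 28x − 206xz + 4x^3 + 20x^2z − 136xz^2 − 130z − 440z^2 − 320z^3 − 10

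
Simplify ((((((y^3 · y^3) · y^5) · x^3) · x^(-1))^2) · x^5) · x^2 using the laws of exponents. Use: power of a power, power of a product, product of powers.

x^11y^22

((((((y^3 · y^3) · y^5) · x^3) · x^(-1))^2) · x^5) · x^2
= ((((((y^3 · y^3) · y^5) · x^3)^2) · ((x^(-1))^2)) · x^5) · x^2    [power of a product]
= ((((((y^3 · y^3) · y^5)^2) · ((x^3)^2)) · ((x^(-1))^2)) · x^5) · x^2    [power of a product]
= ((((((y^3 · y^3)^2) · ((y^5)^2)) · ((x^3)^2)) · ((x^(-1))^2)) · x^5) · x^2    [power of a product]
= (((((((y^3)^2) · ((y^3)^2)) · ((y^5)^2)) · ((x^3)^2)) · ((x^(-1))^2)) · x^5) · x^2    [power of a product]
= (((((y^6 · ((y^3)^2)) · ((y^5)^2)) · ((x^3)^2)) · ((x^(-1))^2)) · x^5) · x^2    [power of a power]
= (((((y^6 · y^6) · ((y^5)^2)) · ((x^3)^2)) · ((x^(-1))^2)) · x^5) · x^2    [power of a power]
= ((((y^12 · ((y^5)^2)) · ((x^3)^2)) · ((x^(-1))^2)) · x^5) · x^2    [product of powers]
= ((((y^12 · y^10) · ((x^3)^2)) · ((x^(-1))^2)) · x^5) · x^2    [power of a power]
= (((y^22 · ((x^3)^2)) · ((x^(-1))^2)) · x^5) · x^2    [product of powers]
= (((y^22 · x^6) · ((x^(-1))^2)) · x^5) · x^2    [power of a power]
= (((y^22 · x^6) · x^(-2)) · x^5) · x^2    [power of a power]
= x^11y^22    [product of powers]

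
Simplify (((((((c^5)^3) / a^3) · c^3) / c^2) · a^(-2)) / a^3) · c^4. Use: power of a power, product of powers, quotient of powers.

(((((((c^5)^3) / a^3) · c^3) / c^2) · a^(-2)) / a^3) · c^4
= (((((c^15 / a^3) · c^3) / c^2) · a^(-2)) / a^3) · c^4    [power of a power]
= a^(-8)c^20    [quotient of powers; product of powers]

a^(-8)c^20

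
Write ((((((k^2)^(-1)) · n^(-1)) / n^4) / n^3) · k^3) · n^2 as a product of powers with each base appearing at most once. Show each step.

((((((k^2)^(-1)) · n^(-1)) / n^4) / n^3) · k^3) · n^2
= ((((k^(-2) · n^(-1)) / n^4) / n^3) · k^3) · n^2    [power of a power]
= k·n^(-6)    [quotient of powers; product of powers]

k·n^(-6)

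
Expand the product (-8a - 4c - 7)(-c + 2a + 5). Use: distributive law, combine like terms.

-16a^2 - 54a + 4c^2 - 13c - 35

(-8a - 4c - 7)(-c + 2a + 5)
= 8ac - 16a^2 - 40a + 4c^2 - 8ac - 20c + 7c - 14a - 35    [distributive law]
= -16a^2 - 54a + 4c^2 - 13c - 35    [combine like terms]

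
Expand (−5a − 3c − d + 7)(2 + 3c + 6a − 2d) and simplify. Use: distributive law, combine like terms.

32a − 33ac − 30a^2 + 4ad + 15c − 9c^2 + 3cd − 16d + 2d^2 + 14

(−5a − 3c − d + 7)(2 + 3c + 6a − 2d)
= −10a − 15ac − 30a^2 + 10ad − 6c − 9c^2 − 18ac + 6cd − 2d − 3cd − 6ad + 2d^2 + 14 + 21c + 42a − 14d    [distributive law]
= 32a − 33ac − 30a^2 + 4ad + 15c − 9c^2 + 3cd − 16d + 2d^2 + 14    [combine like terms]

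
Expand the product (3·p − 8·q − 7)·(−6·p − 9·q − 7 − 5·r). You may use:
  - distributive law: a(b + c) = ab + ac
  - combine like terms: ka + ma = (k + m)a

−18·p^2 + 21·p·q + 21·p − 15·p·r + 72·q^2 + 119·q + 40·q·r + 49 + 35·r

(3·p − 8·q − 7)·(−6·p − 9·q − 7 − 5·r)
= −18·p^2 − 27·p·q − 21·p − 15·p·r + 48·p·q + 72·q^2 + 56·q + 40·q·r + 42·p + 63·q + 49 + 35·r    [distributive law]
= −18·p^2 + 21·p·q + 21·p − 15·p·r + 72·q^2 + 119·q + 40·q·r + 49 + 35·r    [combine like terms]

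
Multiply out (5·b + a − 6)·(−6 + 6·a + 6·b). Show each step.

(5·b + a − 6)·(−6 + 6·a + 6·b)
= −30·b + 30·a·b + 30·b² − 6·a + 6·a² + 6·a·b + 36 − 36·a − 36·b    [distributive law]
= −66·b + 36·a·b + 30·b² − 42·a + 6·a² + 36    [combine like terms]

−66·b + 36·a·b + 30·b² − 42·a + 6·a² + 36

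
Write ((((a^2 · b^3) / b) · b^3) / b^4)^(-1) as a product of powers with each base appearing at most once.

a^(-2)b^(-1)

((((a^2 · b^3) / b) · b^3) / b^4)^(-1)
= ((((a^2 · b^3) / b) · b^3)^(-1)) / ((b^4)^(-1))    [power of a quotient]
= ((((a^2 · b^3) / b)^(-1)) · ((b^3)^(-1))) / ((b^4)^(-1))    [power of a product]
= ((((a^2 · b^3)^(-1)) / (b^(-1))) · ((b^3)^(-1))) / ((b^4)^(-1))    [power of a quotient]
= (((((a^2)^(-1)) · ((b^3)^(-1))) / (b^(-1))) · ((b^3)^(-1))) / ((b^4)^(-1))    [power of a product]
= (((a^(-2) · ((b^3)^(-1))) / (b^(-1))) · ((b^3)^(-1))) / ((b^4)^(-1))    [power of a power]
= (((a^(-2) · b^(-3)) / (b^(-1))) · ((b^3)^(-1))) / ((b^4)^(-1))    [power of a power]
= (((a^(-2) · b^(-3)) / b^(-1)) · b^(-3)) / ((b^4)^(-1))    [power of a power]
= (((a^(-2) · b^(-3)) / b^(-1)) · b^(-3)) / b^(-4)    [power of a power]
= a^(-2)b^(-1)    [quotient of powers; product of powers]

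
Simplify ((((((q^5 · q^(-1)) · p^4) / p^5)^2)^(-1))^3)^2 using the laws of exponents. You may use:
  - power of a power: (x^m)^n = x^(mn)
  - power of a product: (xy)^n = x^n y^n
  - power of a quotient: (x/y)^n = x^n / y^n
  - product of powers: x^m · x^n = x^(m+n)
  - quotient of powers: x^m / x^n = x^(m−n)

((((((q^5 · q^(-1)) · p^4) / p^5)^2)^(-1))^3)^2
= (((((q^5 · q^(-1)) · p^4) / p^5)^2)^(-1))^6    [power of a power]
= ((((q^5 · q^(-1)) · p^4) / p^5)^2)^(-6)    [power of a power]
= (((q^5 · q^(-1)) · p^4) / p^5)^(-12)    [power of a power]
= (((q^5 · q^(-1)) · p^4)^(-12)) / ((p^5)^(-12))    [power of a quotient]
= (((q^5 · q^(-1))^(-12)) · ((p^4)^(-12))) / ((p^5)^(-12))    [power of a product]
= ((((q^5)^(-12)) · ((q^(-1))^(-12))) · ((p^4)^(-12))) / ((p^5)^(-12))    [power of a product]
= ((q^(-60) · ((q^(-1))^(-12))) · ((p^4)^(-12))) / ((p^5)^(-12))    [power of a power]
= ((q^(-60) · q^12) · ((p^4)^(-12))) / ((p^5)^(-12))    [power of a power]
= (q^(-48) · ((p^4)^(-12))) / ((p^5)^(-12))    [product of powers]
= (q^(-48) · p^(-48)) / ((p^5)^(-12))    [power of a power]
= (q^(-48) · p^(-48)) / p^(-60)    [power of a power]
= p^12q^(-48)    [quotient of powers]

p^12q^(-48)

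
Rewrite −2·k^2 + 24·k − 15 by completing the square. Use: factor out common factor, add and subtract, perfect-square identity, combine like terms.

−2(k − 6)^2 + 57

−2·k^2 + 24·k − 15
= −2(k^2 − 12·k) − 15    [factor out -2 from the k-terms]
= −2(k^2 − 12·k + 36 − 36) − 15    [add and subtract 36 inside the bracket]
= −2(k − 6)^2 + 72 − 15    [perfect-square identity]
= −2(k − 6)^2 + 57    [combine constants]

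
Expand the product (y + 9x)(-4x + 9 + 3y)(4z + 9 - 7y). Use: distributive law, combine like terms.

92xyz - 360xy - 161xy^2 + 36yz + 81y - 36y^2 + 12y^2z - 21y^3 - 144x^2z - 324x^2 + 252x^2y + 324xz + 729x

(y + 9x)(-4x + 9 + 3y)(4z + 9 - 7y)
= (-4xy + 9y + 3y^2 - 36x^2 + 81x + 27xy)(4z + 9 - 7y)    [distributive law]
= (23xy + 9y + 3y^2 - 36x^2 + 81x)(4z + 9 - 7y)    [combine like terms]
= 92xyz + 207xy - 161xy^2 + 36yz + 81y - 63y^2 + 12y^2z + 27y^2 - 21y^3 - 144x^2z - 324x^2 + 252x^2y + 324xz + 729x - 567xy    [distributive law]
= 92xyz - 360xy - 161xy^2 + 36yz + 81y - 36y^2 + 12y^2z - 21y^3 - 144x^2z - 324x^2 + 252x^2y + 324xz + 729x    [combine like terms]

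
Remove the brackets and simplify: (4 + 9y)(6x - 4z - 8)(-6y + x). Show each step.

-216xy + 24x² + 96yz - 16xz + 192y - 32x - 324xy² + 54x²y + 216y²z - 36xyz + 432y²

(4 + 9y)(6x - 4z - 8)(-6y + x)
= (24x - 16z - 32 + 54xy - 36yz - 72y)(-6y + x)    [distributive law]
= -144xy + 24x² + 96yz - 16xz + 192y - 32x - 324xy² + 54x²y + 216y²z - 36xyz + 432y² - 72xy    [distributive law]
= -216xy + 24x² + 96yz - 16xz + 192y - 32x - 324xy² + 54x²y + 216y²z - 36xyz + 432y²    [combine like terms]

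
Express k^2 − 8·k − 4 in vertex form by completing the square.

(k − 4)^2 − 20

k^2 − 8·k − 4
= k^2 − 8·k + 16 − 16 − 4    [add and subtract 16]
= (k − 4)^2 − 16 − 4    [perfect-square identity]
= (k − 4)^2 − 20    [combine constants]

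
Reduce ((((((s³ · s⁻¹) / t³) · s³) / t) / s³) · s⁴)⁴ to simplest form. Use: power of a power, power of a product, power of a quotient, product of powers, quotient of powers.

((((((s³ · s⁻¹) / t³) · s³) / t) / s³) · s⁴)⁴
= ((((((s³ · s⁻¹) / t³) · s³) / t) / s³)⁴) · ((s⁴)⁴)    [power of a product]
= ((((((s³ · s⁻¹) / t³) · s³) / t)⁴) / ((s³)⁴)) · ((s⁴)⁴)    [power of a quotient]
= ((((((s³ · s⁻¹) / t³) · s³)⁴) / (t⁴)) / ((s³)⁴)) · ((s⁴)⁴)    [power of a quotient]
= ((((((s³ · s⁻¹) / t³)⁴) · ((s³)⁴)) / (t⁴)) / ((s³)⁴)) · ((s⁴)⁴)    [power of a product]
= ((((((s³ · s⁻¹)⁴) / ((t³)⁴)) · ((s³)⁴)) / (t⁴)) / ((s³)⁴)) · ((s⁴)⁴)    [power of a quotient]
= (((((((s³)⁴) · ((s⁻¹)⁴)) / ((t³)⁴)) · ((s³)⁴)) / (t⁴)) / ((s³)⁴)) · ((s⁴)⁴)    [power of a product]
= (((((s¹² · ((s⁻¹)⁴)) / ((t³)⁴)) · ((s³)⁴)) / (t⁴)) / ((s³)⁴)) · ((s⁴)⁴)    [power of a power]
= (((((s¹² · s⁻⁴) / ((t³)⁴)) · ((s³)⁴)) / (t⁴)) / ((s³)⁴)) · ((s⁴)⁴)    [power of a power]
= ((((s⁸ / ((t³)⁴)) · ((s³)⁴)) / (t⁴)) / ((s³)⁴)) · ((s⁴)⁴)    [product of powers]
= ((((s⁸ / t¹²) · ((s³)⁴)) / (t⁴)) / ((s³)⁴)) · ((s⁴)⁴)    [power of a power]
= ((((s⁸ / t¹²) · s¹²) / (t⁴)) / ((s³)⁴)) · ((s⁴)⁴)    [power of a power]
= ((((s⁸ / t¹²) · s¹²) / t⁴) / s¹²) · ((s⁴)⁴)    [power of a power]
= ((((s⁸ / t¹²) · s¹²) / t⁴) / s¹²) · s¹⁶    [power of a power]
= s²⁴·t⁻¹⁶    [quotient of powers; product of powers]

s²⁴·t⁻¹⁶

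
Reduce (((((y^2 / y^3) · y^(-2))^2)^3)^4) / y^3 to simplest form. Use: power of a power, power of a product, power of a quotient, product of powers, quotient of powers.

y^(-75)

(((((y^2 / y^3) · y^(-2))^2)^3)^4) / y^3
= ((((y^2 / y^3) · y^(-2))^2)^12) / y^3    [power of a power]
= (((y^2 / y^3) · y^(-2))^24) / y^3    [power of a power]
= (((y^2 / y^3)^24) · ((y^(-2))^24)) / y^3    [power of a product]
= ((((y^2)^24) / ((y^3)^24)) · ((y^(-2))^24)) / y^3    [power of a quotient]
= ((y^48 / ((y^3)^24)) · ((y^(-2))^24)) / y^3    [power of a power]
= ((y^48 / y^72) · ((y^(-2))^24)) / y^3    [power of a power]
= (y^(-24) · ((y^(-2))^24)) / y^3    [quotient of powers]
= (y^(-24) · y^(-48)) / y^3    [power of a power]
= y^(-72) / y^3    [product of powers]
= y^(-75)    [quotient of powers]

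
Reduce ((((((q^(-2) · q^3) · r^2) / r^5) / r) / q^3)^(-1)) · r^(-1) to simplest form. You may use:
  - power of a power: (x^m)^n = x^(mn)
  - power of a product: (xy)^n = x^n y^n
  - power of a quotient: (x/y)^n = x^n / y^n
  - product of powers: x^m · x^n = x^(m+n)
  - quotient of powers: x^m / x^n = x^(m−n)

q^2·r^3

((((((q^(-2) · q^3) · r^2) / r^5) / r) / q^3)^(-1)) · r^(-1)
= ((((((q^(-2) · q^3) · r^2) / r^5) / r)^(-1)) / ((q^3)^(-1))) · r^(-1)    [power of a quotient]
= ((((((q^(-2) · q^3) · r^2) / r^5)^(-1)) / (r^(-1))) / ((q^3)^(-1))) · r^(-1)    [power of a quotient]
= ((((((q^(-2) · q^3) · r^2)^(-1)) / ((r^5)^(-1))) / (r^(-1))) / ((q^3)^(-1))) · r^(-1)    [power of a quotient]
= ((((((q^(-2) · q^3)^(-1)) · ((r^2)^(-1))) / ((r^5)^(-1))) / (r^(-1))) / ((q^3)^(-1))) · r^(-1)    [power of a product]
= (((((((q^(-2))^(-1)) · ((q^3)^(-1))) · ((r^2)^(-1))) / ((r^5)^(-1))) / (r^(-1))) / ((q^3)^(-1))) · r^(-1)    [power of a product]
= (((((q^2 · ((q^3)^(-1))) · ((r^2)^(-1))) / ((r^5)^(-1))) / (r^(-1))) / ((q^3)^(-1))) · r^(-1)    [power of a power]
= (((((q^2 · q^(-3)) · ((r^2)^(-1))) / ((r^5)^(-1))) / (r^(-1))) / ((q^3)^(-1))) · r^(-1)    [power of a power]
= ((((q^(-1) · ((r^2)^(-1))) / ((r^5)^(-1))) / (r^(-1))) / ((q^3)^(-1))) · r^(-1)    [product of powers]
= ((((q^(-1) · r^(-2)) / ((r^5)^(-1))) / (r^(-1))) / ((q^3)^(-1))) · r^(-1)    [power of a power]
= ((((q^(-1) · r^(-2)) / r^(-5)) / (r^(-1))) / ((q^3)^(-1))) · r^(-1)    [power of a power]
= ((((q^(-1) · r^(-2)) / r^(-5)) / r^(-1)) / q^(-3)) · r^(-1)    [power of a power]
= q^2·r^3    [quotient of powers; product of powers]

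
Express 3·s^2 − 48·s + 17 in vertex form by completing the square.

3(s − 8)^2 − 175

3·s^2 − 48·s + 17
= 3(s^2 − 16·s) + 17    [factor out 3 from the s-terms]
= 3(s^2 − 16·s + 64 − 64) + 17    [add and subtract 64 inside the bracket]
= 3(s − 8)^2 − 192 + 17    [perfect-square identity]
= 3(s − 8)^2 − 175    [combine constants]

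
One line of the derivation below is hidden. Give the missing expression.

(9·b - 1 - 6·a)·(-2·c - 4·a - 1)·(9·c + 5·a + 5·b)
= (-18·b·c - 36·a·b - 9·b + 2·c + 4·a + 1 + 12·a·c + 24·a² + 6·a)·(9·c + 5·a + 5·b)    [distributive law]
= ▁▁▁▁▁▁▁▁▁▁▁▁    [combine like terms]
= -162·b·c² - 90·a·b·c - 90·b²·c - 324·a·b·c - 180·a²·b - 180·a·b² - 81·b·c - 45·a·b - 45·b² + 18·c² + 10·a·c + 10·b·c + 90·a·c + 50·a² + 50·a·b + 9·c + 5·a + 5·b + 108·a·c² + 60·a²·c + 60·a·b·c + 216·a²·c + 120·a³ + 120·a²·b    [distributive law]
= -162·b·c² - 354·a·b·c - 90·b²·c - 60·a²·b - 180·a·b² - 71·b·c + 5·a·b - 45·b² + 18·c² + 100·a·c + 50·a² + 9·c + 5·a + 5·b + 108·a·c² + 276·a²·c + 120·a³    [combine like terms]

By combine like terms:

(-18·b·c - 36·a·b - 9·b + 2·c + 10·a + 1 + 12·a·c + 24·a²)·(9·c + 5·a + 5·b)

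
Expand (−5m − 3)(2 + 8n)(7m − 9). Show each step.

−70m^2 + 48m − 280m^2n + 192mn + 54 + 216n

(−5m − 3)(2 + 8n)(7m − 9)
= (−10m − 40mn − 6 − 24n)(7m − 9)    [distributive law]
= −70m^2 + 90m − 280m^2n + 360mn − 42m + 54 − 168mn + 216n    [distributive law]
= −70m^2 + 48m − 280m^2n + 192mn + 54 + 216n    [combine like terms]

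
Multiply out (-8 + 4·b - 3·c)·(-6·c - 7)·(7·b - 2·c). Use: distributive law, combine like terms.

539·b·c - 138·c^2 + 392·b - 112·c - 168·b^2·c + 174·b·c^2 - 196·b^2 - 36·c^3

(-8 + 4·b - 3·c)·(-6·c - 7)·(7·b - 2·c)
= (48·c + 56 - 24·b·c - 28·b + 18·c^2 + 21·c)·(7·b - 2·c)    [distributive law]
= (69·c + 56 - 24·b·c - 28·b + 18·c^2)·(7·b - 2·c)    [combine like terms]
= 483·b·c - 138·c^2 + 392·b - 112·c - 168·b^2·c + 48·b·c^2 - 196·b^2 + 56·b·c + 126·b·c^2 - 36·c^3    [distributive law]
= 539·b·c - 138·c^2 + 392·b - 112·c - 168·b^2·c + 174·b·c^2 - 196·b^2 - 36·c^3    [combine like terms]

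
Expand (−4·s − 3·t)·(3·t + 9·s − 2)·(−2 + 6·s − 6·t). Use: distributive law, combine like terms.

(−4·s − 3·t)·(3·t + 9·s − 2)·(−2 + 6·s − 6·t)
= (−12·s·t − 36·s^2 + 8·s − 9·t^2 − 27·s·t + 6·t)·(−2 + 6·s − 6·t)    [distributive law]
= (−39·s·t − 36·s^2 + 8·s − 9·t^2 + 6·t)·(−2 + 6·s − 6·t)    [combine like terms]
= 78·s·t − 234·s^2·t + 234·s·t^2 + 72·s^2 − 216·s^3 + 216·s^2·t − 16·s + 48·s^2 − 48·s·t + 18·t^2 − 54·s·t^2 + 54·t^3 − 12·t + 36·s·t − 36·t^2    [distributive law]
= 66·s·t − 18·s^2·t + 180·s·t^2 + 120·s^2 − 216·s^3 − 16·s − 18·t^2 + 54·t^3 − 12·t    [combine like terms]

66·s·t − 18·s^2·t + 180·s·t^2 + 120·s^2 − 216·s^3 − 16·s − 18·t^2 + 54·t^3 − 12·t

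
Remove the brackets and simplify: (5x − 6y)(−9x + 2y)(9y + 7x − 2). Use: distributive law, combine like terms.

(5x − 6y)(−9x + 2y)(9y + 7x − 2)
= (−45x² + 10xy + 54xy − 12y²)(9y + 7x − 2)    [distributive law]
= (−45x² + 64xy − 12y²)(9y + 7x − 2)    [combine like terms]
= −405x²y − 315x³ + 90x² + 576xy² + 448x²y − 128xy − 108y³ − 84xy² + 24y²    [distributive law]
= 43x²y − 315x³ + 90x² + 492xy² − 128xy − 108y³ + 24y²    [combine like terms]

43x²y − 315x³ + 90x² + 492xy² − 128xy − 108y³ + 24y²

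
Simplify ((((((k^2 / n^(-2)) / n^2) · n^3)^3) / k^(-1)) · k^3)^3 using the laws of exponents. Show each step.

k^30n^27

((((((k^2 / n^(-2)) / n^2) · n^3)^3) / k^(-1)) · k^3)^3
= ((((((k^2 / n^(-2)) / n^2) · n^3)^3) / k^(-1))^3) · ((k^3)^3)    [power of a product]
= ((((((k^2 / n^(-2)) / n^2) · n^3)^3)^3) / ((k^(-1))^3)) · ((k^3)^3)    [power of a quotient]
= (((((k^2 / n^(-2)) / n^2) · n^3)^9) / ((k^(-1))^3)) · ((k^3)^3)    [power of a power]
= (((((k^2 / n^(-2)) / n^2)^9) · ((n^3)^9)) / ((k^(-1))^3)) · ((k^3)^3)    [power of a product]
= (((((k^2 / n^(-2))^9) / ((n^2)^9)) · ((n^3)^9)) / ((k^(-1))^3)) · ((k^3)^3)    [power of a quotient]
= ((((((k^2)^9) / ((n^(-2))^9)) / ((n^2)^9)) · ((n^3)^9)) / ((k^(-1))^3)) · ((k^3)^3)    [power of a quotient]
= ((((k^18 / ((n^(-2))^9)) / ((n^2)^9)) · ((n^3)^9)) / ((k^(-1))^3)) · ((k^3)^3)    [power of a power]
= ((((k^18 / n^(-18)) / ((n^2)^9)) · ((n^3)^9)) / ((k^(-1))^3)) · ((k^3)^3)    [power of a power]
= ((((k^18 / n^(-18)) / n^18) · ((n^3)^9)) / ((k^(-1))^3)) · ((k^3)^3)    [power of a power]
= ((((k^18 / n^(-18)) / n^18) · n^27) / ((k^(-1))^3)) · ((k^3)^3)    [power of a power]
= ((((k^18 / n^(-18)) / n^18) · n^27) / k^(-3)) · ((k^3)^3)    [power of a power]
= ((((k^18 / n^(-18)) / n^18) · n^27) / k^(-3)) · k^9    [power of a power]
= k^30n^27    [quotient of powers; product of powers]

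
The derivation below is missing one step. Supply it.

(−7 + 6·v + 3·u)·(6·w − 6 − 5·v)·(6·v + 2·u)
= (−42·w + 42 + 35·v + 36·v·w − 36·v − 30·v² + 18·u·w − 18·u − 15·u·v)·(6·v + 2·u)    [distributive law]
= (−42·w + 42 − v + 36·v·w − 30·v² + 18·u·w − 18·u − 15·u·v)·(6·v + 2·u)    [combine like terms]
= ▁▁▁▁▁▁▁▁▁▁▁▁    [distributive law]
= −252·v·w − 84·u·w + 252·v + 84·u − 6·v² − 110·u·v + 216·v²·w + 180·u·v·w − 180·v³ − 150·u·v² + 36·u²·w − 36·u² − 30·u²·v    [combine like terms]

By distributive law:

−252·v·w − 84·u·w + 252·v + 84·u − 6·v² − 2·u·v + 216·v²·w + 72·u·v·w − 180·v³ − 60·u·v² + 108·u·v·w + 36·u²·w − 108·u·v − 36·u² − 90·u·v² − 30·u²·v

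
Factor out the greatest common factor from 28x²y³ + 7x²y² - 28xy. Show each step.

28x²y³ + 7x²y² - 28xy
= 7(4x²y³ + x²y² - 4xy)    [factor out 7]
= 7xy(4xy² + xy - 4)    [factor out xy]

7xy(4xy² + xy - 4)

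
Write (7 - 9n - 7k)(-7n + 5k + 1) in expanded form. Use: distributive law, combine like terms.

-58n + 28k + 7 + 63n^2 + 4kn - 35k^2

(7 - 9n - 7k)(-7n + 5k + 1)
= -49n + 35k + 7 + 63n^2 - 45kn - 9n + 49kn - 35k^2 - 7k    [distributive law]
= -58n + 28k + 7 + 63n^2 + 4kn - 35k^2    [combine like terms]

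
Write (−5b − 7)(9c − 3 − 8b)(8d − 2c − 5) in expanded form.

(−5b − 7)(9c − 3 − 8b)(8d − 2c − 5)
= (−45bc + 15b + 40b² − 63c + 21 + 56b)(8d − 2c − 5)    [distributive law]
= (−45bc + 71b + 40b² − 63c + 21)(8d − 2c − 5)    [combine like terms]
= −360bcd + 90bc² + 225bc + 568bd − 142bc − 355b + 320b²d − 80b²c − 200b² − 504cd + 126c² + 315c + 168d − 42c − 105    [distributive law]
= −360bcd + 90bc² + 83bc + 568bd − 355b + 320b²d − 80b²c − 200b² − 504cd + 126c² + 273c + 168d − 105    [combine like terms]

−360bcd + 90bc² + 83bc + 568bd − 355b + 320b²d − 80b²c − 200b² − 504cd + 126c² + 273c + 168d − 105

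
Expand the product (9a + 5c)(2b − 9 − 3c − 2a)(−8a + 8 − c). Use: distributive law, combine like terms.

(9a + 5c)(2b − 9 − 3c − 2a)(−8a + 8 − c)
= (18ab − 81a − 27ac − 18a^2 + 10bc − 45c − 15c^2 − 10ac)(−8a + 8 − c)    [distributive law]
= (18ab − 81a − 37ac − 18a^2 + 10bc − 45c − 15c^2)(−8a + 8 − c)    [combine like terms]
= −144a^2b + 144ab − 18abc + 648a^2 − 648a + 81ac + 296a^2c − 296ac + 37ac^2 + 144a^3 − 144a^2 + 18a^2c − 80abc + 80bc − 10bc^2 + 360ac − 360c + 45c^2 + 120ac^2 − 120c^2 + 15c^3    [distributive law]
= −144a^2b + 144ab − 98abc + 504a^2 − 648a + 145ac + 314a^2c + 157ac^2 + 144a^3 + 80bc − 10bc^2 − 360c − 75c^2 + 15c^3    [combine like terms]

−144a^2b + 144ab − 98abc + 504a^2 − 648a + 145ac + 314a^2c + 157ac^2 + 144a^3 + 80bc − 10bc^2 − 360c − 75c^2 + 15c^3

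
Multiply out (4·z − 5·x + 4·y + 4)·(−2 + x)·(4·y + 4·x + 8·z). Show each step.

(4·z − 5·x + 4·y + 4)·(−2 + x)·(4·y + 4·x + 8·z)
= (−8·z + 4·x·z + 10·x − 5·x^2 − 8·y + 4·x·y − 8 + 4·x)·(4·y + 4·x + 8·z)    [distributive law]
= (−8·z + 4·x·z + 14·x − 5·x^2 − 8·y + 4·x·y − 8)·(4·y + 4·x + 8·z)    [combine like terms]
= −32·y·z − 32·x·z − 64·z^2 + 16·x·y·z + 16·x^2·z + 32·x·z^2 + 56·x·y + 56·x^2 + 112·x·z − 20·x^2·y − 20·x^3 − 40·x^2·z − 32·y^2 − 32·x·y − 64·y·z + 16·x·y^2 + 16·x^2·y + 32·x·y·z − 32·y − 32·x − 64·z    [distributive law]
= −96·y·z + 80·x·z − 64·z^2 + 48·x·y·z − 24·x^2·z + 32·x·z^2 + 24·x·y + 56·x^2 − 4·x^2·y − 20·x^3 − 32·y^2 + 16·x·y^2 − 32·y − 32·x − 64·z    [combine like terms]

−96·y·z + 80·x·z − 64·z^2 + 48·x·y·z − 24·x^2·z + 32·x·z^2 + 24·x·y + 56·x^2 − 4·x^2·y − 20·x^3 − 32·y^2 + 16·x·y^2 − 32·y − 32·x − 64·z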